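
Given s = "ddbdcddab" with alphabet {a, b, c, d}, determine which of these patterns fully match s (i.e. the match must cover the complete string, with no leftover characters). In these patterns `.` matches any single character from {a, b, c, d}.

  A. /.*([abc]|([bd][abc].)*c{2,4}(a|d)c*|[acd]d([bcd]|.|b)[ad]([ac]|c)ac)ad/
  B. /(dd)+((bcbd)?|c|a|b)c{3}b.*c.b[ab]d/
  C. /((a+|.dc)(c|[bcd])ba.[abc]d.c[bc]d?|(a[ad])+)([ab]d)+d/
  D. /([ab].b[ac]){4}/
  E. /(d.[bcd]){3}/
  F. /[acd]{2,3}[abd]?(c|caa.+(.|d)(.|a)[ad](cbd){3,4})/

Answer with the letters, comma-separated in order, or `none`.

A → no match — must end with "ad"
B → no match — must end with "d"
C → no match — must end with "dd"
D → no match
E → match
F → no match

E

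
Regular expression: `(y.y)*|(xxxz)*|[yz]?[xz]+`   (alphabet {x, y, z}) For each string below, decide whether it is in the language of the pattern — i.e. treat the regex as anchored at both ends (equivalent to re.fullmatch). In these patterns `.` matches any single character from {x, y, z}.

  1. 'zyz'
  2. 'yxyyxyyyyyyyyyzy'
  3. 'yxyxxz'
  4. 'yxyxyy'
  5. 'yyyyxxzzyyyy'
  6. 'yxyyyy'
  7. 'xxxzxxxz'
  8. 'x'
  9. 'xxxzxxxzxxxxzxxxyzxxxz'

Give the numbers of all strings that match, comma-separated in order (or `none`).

1. 'zyz' → no match
2 → no match
3. 'yxyxxz' → no match
4. 'yxyxyy' → no match
5. 'yyyyxxzzyyyy' → no match
6. 'yxyyyy' → match
7. 'xxxzxxxz' → match
8. 'x' → match
9 → no match

6, 7, 8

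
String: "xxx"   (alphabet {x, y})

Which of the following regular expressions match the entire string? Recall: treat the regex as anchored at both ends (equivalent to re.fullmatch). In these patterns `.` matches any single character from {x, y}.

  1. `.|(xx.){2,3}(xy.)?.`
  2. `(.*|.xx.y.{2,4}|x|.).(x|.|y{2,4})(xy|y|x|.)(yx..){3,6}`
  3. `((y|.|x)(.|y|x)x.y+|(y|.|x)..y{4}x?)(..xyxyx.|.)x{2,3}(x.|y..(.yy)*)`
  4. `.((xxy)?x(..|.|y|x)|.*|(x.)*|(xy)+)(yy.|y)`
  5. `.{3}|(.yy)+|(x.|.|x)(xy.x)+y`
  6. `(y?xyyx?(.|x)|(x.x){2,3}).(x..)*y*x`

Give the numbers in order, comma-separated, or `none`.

1 → no match
2 → no match
3 → no match
4 → no match
5 → match
6 → no match

5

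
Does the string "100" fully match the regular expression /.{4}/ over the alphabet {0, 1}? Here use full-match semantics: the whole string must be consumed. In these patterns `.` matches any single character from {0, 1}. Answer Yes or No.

No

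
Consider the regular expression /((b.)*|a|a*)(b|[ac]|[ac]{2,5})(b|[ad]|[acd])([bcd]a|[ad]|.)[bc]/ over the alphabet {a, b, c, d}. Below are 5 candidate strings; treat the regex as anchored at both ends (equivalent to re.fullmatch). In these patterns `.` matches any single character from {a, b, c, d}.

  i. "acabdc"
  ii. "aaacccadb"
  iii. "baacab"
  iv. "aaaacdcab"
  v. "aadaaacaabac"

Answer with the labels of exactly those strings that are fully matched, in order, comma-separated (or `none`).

i, ii, iii, iv

i → match
ii → match
iii → match
iv → match
v → no match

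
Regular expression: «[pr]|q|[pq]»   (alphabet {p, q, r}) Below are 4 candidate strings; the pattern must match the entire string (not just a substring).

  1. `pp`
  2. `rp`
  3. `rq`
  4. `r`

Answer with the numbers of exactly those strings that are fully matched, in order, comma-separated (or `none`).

1 → no match
2 → no match
3 → no match
4 → match

4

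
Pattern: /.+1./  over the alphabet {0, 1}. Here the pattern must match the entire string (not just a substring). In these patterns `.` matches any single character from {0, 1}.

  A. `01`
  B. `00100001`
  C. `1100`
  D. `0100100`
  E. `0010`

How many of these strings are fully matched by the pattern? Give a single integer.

A → no match
B → no match
C → no match
D → no match
E → match
Total matched: 1

1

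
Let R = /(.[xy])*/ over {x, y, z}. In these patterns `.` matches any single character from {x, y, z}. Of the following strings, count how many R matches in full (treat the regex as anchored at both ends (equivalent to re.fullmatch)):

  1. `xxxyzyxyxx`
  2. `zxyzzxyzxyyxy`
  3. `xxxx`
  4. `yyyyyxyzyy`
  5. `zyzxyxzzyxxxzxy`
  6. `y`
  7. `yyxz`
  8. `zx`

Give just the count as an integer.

3

1. `xxxyzyxyxx` → match
2 → no match
3. `xxxx` → match
4. `yyyyyxyzyy` → no match
5 → no match
6. `y` → no match
7. `yyxz` → no match
8. `zx` → match
Total matched: 3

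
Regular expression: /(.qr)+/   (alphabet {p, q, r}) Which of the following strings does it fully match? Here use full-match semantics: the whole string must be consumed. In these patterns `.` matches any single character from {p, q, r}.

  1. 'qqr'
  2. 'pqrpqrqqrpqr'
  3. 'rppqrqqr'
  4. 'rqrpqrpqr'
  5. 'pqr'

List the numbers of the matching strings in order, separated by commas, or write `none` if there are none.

1 → match
2 → match
3 → no match
4 → match
5 → match

1, 2, 4, 5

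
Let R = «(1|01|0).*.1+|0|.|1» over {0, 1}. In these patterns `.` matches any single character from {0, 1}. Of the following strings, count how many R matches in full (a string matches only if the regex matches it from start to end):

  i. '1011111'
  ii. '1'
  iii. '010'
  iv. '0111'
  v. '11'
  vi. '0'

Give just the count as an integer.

4

i. '1011111' → match
ii. '1' → match
iii. '010' → no match
iv. '0111' → match
v. '11' → no match
vi. '0' → match
Total matched: 4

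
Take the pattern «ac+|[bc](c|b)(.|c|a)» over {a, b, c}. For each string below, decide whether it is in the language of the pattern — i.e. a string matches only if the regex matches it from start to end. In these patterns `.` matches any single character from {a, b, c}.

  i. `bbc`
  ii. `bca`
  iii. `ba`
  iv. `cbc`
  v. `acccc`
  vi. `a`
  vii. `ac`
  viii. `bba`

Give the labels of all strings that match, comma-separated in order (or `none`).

i → match
ii → match
iii → no match
iv → match
v → match
vi → no match
vii → match
viii → match

i, ii, iv, v, vii, viii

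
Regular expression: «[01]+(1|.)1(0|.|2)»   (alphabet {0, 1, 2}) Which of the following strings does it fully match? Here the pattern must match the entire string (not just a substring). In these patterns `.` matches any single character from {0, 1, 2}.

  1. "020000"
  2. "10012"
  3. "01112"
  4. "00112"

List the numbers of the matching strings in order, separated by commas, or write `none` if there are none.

1. "020000" → no match
2. "10012" → match
3. "01112" → match
4. "00112" → match

2, 3, 4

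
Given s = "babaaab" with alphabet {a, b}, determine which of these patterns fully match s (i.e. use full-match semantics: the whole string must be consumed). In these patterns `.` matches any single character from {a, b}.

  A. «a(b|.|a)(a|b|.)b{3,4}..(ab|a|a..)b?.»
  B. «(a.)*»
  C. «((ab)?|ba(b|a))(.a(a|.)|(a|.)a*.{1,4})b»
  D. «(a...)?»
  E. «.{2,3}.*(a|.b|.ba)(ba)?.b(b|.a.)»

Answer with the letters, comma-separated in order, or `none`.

A → no match — must start with "a"
B → no match
C → match
D → no match
E → no match

C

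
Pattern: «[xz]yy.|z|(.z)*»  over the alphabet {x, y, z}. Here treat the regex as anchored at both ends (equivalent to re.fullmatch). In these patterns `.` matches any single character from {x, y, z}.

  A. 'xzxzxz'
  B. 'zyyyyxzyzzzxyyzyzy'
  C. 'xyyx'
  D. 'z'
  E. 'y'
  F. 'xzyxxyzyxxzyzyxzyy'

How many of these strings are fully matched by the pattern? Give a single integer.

A. 'xzxzxz' → match
B → no match
C. 'xyyx' → match
D. 'z' → match
E. 'y' → no match
F → no match
Total matched: 3

3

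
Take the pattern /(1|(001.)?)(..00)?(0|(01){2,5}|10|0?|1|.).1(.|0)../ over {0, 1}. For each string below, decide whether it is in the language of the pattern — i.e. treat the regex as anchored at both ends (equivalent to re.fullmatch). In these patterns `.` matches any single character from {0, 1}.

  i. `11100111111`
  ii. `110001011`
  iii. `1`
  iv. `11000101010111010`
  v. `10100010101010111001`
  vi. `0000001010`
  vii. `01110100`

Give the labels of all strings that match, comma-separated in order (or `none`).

i. `11100111111` → match
ii. `110001011` → match
iii. `1` → no match
iv → match
v → match
vi. `0000001010` → match
vii. `01110100` → no match

i, ii, iv, v, vi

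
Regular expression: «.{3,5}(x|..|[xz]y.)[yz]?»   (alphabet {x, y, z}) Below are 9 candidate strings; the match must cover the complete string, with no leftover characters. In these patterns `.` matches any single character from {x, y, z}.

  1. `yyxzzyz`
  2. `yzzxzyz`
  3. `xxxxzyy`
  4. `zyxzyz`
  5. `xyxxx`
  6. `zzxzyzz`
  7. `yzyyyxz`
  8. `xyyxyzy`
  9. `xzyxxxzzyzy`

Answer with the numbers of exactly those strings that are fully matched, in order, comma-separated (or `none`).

1, 2, 3, 4, 5, 6, 7, 8

1 → match
2 → match
3 → match
4 → match
5 → match
6 → match
7 → match
8 → match
9 → no match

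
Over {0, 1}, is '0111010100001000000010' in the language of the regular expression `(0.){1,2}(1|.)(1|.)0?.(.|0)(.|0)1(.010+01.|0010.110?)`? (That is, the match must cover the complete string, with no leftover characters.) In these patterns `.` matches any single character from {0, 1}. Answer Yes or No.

No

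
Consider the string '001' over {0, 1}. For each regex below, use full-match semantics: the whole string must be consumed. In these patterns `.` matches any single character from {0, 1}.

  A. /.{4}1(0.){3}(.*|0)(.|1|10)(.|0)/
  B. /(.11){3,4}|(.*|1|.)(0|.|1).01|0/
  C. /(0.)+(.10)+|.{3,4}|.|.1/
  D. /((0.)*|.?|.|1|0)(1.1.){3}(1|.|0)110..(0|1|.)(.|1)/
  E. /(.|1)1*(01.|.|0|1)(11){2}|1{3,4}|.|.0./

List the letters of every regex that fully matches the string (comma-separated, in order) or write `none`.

A → no match
B → no match
C → match
D → no match
E → match

C, E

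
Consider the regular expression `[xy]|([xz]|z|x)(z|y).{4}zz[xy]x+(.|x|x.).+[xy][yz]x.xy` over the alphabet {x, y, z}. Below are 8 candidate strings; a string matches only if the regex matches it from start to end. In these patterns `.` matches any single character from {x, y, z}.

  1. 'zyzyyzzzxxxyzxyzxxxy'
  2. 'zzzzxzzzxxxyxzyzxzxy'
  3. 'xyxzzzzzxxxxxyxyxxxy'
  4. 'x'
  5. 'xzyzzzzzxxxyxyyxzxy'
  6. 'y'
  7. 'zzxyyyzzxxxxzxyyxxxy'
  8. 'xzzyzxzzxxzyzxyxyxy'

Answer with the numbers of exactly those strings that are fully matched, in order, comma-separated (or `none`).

1, 2, 3, 4, 5, 6, 7, 8

1 → match
2 → match
3 → match
4 → match
5 → match
6 → match
7 → match
8 → match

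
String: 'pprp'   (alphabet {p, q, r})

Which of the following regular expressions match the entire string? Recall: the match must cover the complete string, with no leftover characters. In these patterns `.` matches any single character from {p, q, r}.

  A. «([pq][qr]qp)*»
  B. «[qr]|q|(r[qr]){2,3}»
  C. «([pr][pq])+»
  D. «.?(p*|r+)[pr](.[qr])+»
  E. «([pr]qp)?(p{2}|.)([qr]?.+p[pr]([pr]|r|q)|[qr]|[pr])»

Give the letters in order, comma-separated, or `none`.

A → no match
B → no match
C → match
D → no match
E → no match

C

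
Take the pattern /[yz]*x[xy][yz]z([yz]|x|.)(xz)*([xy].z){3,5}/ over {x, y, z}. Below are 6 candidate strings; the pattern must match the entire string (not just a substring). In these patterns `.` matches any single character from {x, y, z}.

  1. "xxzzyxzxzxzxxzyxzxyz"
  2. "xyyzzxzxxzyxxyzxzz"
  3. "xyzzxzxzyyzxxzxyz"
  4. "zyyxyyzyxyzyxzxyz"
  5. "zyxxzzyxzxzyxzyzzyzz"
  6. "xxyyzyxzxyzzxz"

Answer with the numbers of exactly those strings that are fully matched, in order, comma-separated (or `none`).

1 → match
2 → no match
3 → no match
4 → match
5 → match
6 → no match

1, 4, 5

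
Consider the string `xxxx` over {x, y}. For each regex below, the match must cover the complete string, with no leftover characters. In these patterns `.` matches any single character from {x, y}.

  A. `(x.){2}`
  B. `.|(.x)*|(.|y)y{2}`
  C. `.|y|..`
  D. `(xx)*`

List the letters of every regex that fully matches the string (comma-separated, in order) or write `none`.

A → match
B → match
C → no match
D → match

A, B, D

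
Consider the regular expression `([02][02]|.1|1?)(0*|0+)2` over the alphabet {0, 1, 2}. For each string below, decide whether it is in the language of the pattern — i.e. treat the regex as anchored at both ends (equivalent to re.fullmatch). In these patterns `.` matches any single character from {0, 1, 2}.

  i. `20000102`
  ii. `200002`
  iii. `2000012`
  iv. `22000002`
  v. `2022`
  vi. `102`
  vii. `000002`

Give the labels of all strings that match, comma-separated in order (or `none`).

ii, iv, vi, vii

i. `20000102` → no match
ii. `200002` → match
iii. `2000012` → no match
iv. `22000002` → match
v. `2022` → no match
vi. `102` → match
vii. `000002` → match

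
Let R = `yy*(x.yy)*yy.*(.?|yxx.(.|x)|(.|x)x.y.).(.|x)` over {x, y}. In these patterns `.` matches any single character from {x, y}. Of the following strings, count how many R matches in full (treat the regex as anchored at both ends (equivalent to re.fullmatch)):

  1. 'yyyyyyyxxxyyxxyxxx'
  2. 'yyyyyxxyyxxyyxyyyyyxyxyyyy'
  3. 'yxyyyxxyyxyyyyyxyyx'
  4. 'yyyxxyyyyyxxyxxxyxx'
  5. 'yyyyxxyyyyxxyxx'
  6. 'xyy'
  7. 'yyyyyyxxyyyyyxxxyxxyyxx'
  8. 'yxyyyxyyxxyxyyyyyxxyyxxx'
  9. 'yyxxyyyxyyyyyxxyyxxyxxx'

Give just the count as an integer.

6

1 → match
2 → match
3 → match
4 → match
5 → match
6 → no match — must start with 'y'
7 → match
8 → no match
9 → no match
Total matched: 6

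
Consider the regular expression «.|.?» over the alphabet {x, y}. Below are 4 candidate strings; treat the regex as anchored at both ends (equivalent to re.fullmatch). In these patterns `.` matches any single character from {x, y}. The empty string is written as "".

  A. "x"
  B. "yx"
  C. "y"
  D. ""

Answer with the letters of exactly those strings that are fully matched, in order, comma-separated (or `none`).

A, C, D

A → match
B → no match
C → match
D → match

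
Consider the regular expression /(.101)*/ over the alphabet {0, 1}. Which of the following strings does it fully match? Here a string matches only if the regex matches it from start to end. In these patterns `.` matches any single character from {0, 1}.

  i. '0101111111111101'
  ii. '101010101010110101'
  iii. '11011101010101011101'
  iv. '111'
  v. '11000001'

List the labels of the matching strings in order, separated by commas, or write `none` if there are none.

i → no match
ii → no match
iii → match
iv → no match
v → no match

iii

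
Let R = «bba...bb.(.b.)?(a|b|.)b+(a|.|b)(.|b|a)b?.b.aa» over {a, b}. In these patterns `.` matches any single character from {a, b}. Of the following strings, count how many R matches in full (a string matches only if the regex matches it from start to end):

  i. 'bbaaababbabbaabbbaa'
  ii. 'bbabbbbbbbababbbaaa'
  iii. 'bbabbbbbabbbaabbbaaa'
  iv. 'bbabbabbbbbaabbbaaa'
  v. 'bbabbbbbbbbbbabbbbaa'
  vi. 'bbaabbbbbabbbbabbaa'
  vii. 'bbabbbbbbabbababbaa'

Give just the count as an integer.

5

i → no match
ii → no match
iii → match
iv → match
v → match
vi → match
vii → match
Total matched: 5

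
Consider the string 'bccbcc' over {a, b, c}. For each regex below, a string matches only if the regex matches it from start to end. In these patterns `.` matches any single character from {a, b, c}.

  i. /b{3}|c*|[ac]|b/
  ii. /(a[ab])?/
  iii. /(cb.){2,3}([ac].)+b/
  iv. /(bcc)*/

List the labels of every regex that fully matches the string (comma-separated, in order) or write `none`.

iv

i → no match
ii → no match
iii → no match — must start with 'cb'
iv → match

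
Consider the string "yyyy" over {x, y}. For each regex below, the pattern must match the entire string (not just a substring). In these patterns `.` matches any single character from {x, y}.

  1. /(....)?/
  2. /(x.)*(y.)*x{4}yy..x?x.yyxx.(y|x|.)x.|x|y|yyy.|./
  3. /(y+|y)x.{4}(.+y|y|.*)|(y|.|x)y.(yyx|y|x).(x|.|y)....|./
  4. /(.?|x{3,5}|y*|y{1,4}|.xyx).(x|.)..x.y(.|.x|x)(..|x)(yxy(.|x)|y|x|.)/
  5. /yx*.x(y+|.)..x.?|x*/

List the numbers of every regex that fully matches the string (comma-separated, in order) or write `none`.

1 → match
2 → match
3 → no match
4 → no match
5 → no match

1, 2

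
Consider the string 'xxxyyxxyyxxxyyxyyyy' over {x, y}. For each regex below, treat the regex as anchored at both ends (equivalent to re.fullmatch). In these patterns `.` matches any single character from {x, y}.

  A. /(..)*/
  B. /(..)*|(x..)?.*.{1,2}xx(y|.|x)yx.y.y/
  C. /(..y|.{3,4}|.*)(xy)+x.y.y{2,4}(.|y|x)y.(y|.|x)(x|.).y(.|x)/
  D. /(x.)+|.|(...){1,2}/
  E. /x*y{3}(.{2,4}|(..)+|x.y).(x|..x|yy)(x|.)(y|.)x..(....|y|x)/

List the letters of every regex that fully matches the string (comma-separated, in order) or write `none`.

A → no match
B → match
C → no match
D → no match
E → no match

B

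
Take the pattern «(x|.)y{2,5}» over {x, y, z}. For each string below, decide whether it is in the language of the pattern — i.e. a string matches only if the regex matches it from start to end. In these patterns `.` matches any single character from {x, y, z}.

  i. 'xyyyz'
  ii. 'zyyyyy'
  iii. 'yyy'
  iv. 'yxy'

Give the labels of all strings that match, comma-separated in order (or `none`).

i → no match — must end with 'y'
ii → match
iii → match
iv → no match

ii, iii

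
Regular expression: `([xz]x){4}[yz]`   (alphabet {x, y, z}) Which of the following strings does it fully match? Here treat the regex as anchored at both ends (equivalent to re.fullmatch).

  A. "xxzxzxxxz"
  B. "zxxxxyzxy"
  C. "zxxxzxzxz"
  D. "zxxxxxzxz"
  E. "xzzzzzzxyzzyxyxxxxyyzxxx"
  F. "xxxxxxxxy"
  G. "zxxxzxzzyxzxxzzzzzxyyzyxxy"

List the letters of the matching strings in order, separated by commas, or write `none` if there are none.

A, C, D, F

A. "xxzxzxxxz" → match
B. "zxxxxyzxy" → no match
C. "zxxxzxzxz" → match
D. "zxxxxxzxz" → match
E → no match
F. "xxxxxxxxy" → match
G → no match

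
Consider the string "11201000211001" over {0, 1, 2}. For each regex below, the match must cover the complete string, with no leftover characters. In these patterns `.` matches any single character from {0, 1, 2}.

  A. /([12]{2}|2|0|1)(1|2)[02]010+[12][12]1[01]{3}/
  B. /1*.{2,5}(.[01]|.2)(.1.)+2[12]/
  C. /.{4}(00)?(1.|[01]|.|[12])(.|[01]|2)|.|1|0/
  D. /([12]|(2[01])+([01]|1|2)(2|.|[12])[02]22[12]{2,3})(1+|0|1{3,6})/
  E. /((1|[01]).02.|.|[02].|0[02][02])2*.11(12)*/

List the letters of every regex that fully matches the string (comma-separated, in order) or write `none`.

A

A → match
B → no match
C → no match
D → no match
E → no match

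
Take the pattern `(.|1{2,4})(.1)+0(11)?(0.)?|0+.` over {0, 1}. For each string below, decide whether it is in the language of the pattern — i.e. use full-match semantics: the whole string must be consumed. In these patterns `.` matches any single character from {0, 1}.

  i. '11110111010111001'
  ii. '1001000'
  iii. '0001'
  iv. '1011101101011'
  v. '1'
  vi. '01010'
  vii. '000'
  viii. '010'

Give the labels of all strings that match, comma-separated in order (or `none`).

i → match
ii → no match
iii → match
iv → no match
v → no match
vi → no match
vii → match
viii → no match

i, iii, vii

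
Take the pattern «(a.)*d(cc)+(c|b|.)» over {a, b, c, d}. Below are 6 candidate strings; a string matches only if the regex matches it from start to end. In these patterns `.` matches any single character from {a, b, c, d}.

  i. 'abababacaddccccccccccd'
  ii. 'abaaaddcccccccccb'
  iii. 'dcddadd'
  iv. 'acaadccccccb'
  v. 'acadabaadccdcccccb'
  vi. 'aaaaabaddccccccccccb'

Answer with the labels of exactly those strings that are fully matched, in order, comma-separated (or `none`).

i, iv, vi

i → match
ii → no match
iii → no match
iv → match
v → no match
vi → match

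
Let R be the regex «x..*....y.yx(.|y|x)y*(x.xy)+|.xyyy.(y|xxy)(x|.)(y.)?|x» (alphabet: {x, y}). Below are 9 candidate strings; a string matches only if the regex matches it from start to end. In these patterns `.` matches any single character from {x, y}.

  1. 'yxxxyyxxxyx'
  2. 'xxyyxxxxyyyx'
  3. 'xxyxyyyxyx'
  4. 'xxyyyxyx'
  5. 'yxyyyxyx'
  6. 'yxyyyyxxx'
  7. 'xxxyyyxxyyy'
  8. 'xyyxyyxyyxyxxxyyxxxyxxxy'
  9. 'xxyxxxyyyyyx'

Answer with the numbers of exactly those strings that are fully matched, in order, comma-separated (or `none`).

1 → no match
2 → no match
3 → no match
4 → match
5 → match
6 → no match
7 → no match
8 → no match
9 → no match

4, 5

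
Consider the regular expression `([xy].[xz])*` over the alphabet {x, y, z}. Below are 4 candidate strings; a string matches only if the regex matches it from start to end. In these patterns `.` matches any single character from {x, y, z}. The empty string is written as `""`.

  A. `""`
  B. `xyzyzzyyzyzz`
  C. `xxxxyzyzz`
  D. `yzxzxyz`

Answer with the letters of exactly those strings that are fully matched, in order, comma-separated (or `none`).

A, B, C

A. `""` → match
B. `xyzyzzyyzyzz` → match
C. `xxxxyzyzz` → match
D. `yzxzxyz` → no match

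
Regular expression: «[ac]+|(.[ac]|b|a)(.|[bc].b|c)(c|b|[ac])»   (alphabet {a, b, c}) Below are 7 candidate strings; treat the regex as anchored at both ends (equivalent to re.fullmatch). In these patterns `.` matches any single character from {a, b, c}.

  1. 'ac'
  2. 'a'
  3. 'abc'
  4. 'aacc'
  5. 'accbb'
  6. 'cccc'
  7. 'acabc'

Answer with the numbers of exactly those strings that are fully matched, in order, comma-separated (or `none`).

1 → match
2 → match
3 → match
4 → match
5 → match
6 → match
7 → match

1, 2, 3, 4, 5, 6, 7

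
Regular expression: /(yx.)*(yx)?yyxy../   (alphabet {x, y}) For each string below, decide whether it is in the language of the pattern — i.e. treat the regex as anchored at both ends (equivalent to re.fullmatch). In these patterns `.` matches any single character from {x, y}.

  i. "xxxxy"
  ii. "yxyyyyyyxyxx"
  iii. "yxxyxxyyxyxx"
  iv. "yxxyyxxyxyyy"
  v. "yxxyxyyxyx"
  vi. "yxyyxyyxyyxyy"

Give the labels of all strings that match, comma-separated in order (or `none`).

i → no match
ii → no match
iii → match
iv → no match
v → no match
vi → no match

iii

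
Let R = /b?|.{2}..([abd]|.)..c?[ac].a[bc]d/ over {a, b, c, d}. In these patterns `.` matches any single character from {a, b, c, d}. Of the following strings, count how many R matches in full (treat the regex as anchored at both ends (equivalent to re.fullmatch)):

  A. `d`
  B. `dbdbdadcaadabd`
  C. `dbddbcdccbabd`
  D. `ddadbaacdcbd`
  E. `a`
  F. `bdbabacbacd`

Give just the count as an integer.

A → no match
B → no match
C → match
D → no match
E → no match
F → no match
Total matched: 1

1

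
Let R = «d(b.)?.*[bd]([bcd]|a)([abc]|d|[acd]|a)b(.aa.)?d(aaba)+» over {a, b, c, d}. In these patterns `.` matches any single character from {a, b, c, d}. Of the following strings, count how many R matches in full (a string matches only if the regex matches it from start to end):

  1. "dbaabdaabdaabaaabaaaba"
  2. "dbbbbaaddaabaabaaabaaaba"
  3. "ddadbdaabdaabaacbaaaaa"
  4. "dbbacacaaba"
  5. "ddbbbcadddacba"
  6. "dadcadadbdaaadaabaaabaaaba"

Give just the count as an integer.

2

1 → match
2 → no match
3 → no match — must end with "aaba"
4 → no match
5 → no match — must end with "aaba"
6 → match
Total matched: 2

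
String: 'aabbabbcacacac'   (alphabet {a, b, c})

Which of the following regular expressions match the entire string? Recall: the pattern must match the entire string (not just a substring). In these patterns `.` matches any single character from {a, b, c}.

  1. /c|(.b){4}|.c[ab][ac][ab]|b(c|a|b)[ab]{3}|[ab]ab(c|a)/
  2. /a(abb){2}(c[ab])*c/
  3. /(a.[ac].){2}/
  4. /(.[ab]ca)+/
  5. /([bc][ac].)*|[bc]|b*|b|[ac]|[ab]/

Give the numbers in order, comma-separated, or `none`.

2

1 → no match
2 → match
3 → no match
4 → no match — must end with 'ca'
5 → no match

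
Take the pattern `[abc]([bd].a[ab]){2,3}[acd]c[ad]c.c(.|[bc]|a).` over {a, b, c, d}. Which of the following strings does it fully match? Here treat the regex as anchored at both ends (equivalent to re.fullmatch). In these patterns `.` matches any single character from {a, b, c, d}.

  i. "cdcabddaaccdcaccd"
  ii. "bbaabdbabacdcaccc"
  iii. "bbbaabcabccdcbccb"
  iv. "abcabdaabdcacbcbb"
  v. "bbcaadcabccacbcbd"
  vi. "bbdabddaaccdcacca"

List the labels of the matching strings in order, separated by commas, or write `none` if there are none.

i → match
ii → match
iii → match
iv → match
v → match
vi → match

i, ii, iii, iv, v, vi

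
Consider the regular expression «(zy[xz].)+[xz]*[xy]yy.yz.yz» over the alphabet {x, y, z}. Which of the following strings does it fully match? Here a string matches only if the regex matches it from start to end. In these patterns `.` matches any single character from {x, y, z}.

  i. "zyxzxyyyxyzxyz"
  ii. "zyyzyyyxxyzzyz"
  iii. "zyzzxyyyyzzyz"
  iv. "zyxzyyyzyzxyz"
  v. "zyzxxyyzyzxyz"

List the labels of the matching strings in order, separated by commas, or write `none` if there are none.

i, iii, iv, v

i → match
ii → no match
iii → match
iv → match
v → match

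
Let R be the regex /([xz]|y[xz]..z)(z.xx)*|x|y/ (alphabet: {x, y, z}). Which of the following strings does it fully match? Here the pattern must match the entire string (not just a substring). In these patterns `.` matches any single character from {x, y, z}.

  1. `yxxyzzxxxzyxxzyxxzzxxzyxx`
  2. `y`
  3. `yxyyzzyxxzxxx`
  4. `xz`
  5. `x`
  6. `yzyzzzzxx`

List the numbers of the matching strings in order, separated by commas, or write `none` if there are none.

1, 2, 3, 5, 6

1 → match
2 → match
3 → match
4 → no match
5 → match
6 → match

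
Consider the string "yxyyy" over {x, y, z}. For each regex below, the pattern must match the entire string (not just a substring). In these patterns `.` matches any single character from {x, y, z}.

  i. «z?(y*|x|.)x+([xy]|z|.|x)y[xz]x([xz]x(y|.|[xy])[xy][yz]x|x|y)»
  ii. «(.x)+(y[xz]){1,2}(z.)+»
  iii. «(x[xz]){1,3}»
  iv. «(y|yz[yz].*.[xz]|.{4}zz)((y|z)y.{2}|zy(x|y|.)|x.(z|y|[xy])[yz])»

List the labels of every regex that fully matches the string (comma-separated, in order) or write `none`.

iv

i → no match
ii → no match
iii → no match — must start with "x"
iv → match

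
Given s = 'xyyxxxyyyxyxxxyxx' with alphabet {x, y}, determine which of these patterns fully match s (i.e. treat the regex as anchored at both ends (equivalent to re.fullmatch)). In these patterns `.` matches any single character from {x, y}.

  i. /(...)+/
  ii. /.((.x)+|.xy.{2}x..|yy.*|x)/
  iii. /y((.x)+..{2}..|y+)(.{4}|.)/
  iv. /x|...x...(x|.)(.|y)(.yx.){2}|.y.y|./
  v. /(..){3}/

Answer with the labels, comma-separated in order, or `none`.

i → no match
ii → match
iii → no match — must start with 'y'
iv → match
v → no match

ii, iv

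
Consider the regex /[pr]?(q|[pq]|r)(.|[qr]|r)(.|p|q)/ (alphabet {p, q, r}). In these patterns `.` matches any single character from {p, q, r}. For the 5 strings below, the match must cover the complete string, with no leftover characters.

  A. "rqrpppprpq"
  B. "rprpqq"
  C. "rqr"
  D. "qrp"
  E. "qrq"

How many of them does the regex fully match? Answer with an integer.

A. "rqrpppprpq" → no match
B. "rprpqq" → no match
C. "rqr" → match
D. "qrp" → match
E. "qrq" → match
Total matched: 3

3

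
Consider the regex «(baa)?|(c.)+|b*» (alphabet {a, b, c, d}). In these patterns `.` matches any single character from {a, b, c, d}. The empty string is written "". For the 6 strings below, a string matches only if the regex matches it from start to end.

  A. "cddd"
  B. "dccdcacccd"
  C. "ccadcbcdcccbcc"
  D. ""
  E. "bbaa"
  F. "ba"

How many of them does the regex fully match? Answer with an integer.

A. "cddd" → no match
B. "dccdcacccd" → no match
C → no match
D. "" → match
E. "bbaa" → no match
F. "ba" → no match
Total matched: 1

1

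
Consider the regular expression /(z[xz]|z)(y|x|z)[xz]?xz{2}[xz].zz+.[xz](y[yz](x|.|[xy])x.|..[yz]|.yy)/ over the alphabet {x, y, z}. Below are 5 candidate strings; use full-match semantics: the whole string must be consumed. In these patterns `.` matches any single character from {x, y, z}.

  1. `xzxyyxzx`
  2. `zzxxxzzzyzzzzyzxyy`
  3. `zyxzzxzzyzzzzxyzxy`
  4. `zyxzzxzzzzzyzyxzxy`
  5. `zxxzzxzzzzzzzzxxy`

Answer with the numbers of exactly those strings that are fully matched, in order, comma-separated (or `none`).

1. `xzxyyxzx` → no match — must start with `z`
2 → match
3 → no match
4 → no match
5 → match

2, 5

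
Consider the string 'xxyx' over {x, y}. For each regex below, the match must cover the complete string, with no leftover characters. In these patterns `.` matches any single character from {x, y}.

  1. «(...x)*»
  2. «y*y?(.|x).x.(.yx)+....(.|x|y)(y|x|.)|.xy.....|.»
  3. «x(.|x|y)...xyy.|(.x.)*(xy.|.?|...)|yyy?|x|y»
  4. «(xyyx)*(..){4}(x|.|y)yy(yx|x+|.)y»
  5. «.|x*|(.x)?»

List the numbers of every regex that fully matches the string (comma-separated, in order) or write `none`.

1 → match
2 → no match
3 → match
4 → no match — must end with 'y'
5 → no match

1, 3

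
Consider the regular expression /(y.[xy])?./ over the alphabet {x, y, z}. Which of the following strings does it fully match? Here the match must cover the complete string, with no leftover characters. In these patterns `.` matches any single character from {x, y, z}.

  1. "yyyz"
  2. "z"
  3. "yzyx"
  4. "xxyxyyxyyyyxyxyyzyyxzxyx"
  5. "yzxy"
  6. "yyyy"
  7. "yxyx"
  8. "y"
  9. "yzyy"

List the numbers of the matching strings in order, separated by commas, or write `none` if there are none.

1 → match
2 → match
3 → match
4 → no match
5 → match
6 → match
7 → match
8 → match
9 → match

1, 2, 3, 5, 6, 7, 8, 9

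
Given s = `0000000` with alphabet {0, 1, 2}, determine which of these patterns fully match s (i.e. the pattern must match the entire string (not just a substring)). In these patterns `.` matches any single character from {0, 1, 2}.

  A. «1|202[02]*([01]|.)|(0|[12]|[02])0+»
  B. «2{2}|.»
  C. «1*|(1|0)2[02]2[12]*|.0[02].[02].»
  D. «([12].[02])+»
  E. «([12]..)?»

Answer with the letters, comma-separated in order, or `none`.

A

A → match
B → no match
C → no match
D → no match
E → no match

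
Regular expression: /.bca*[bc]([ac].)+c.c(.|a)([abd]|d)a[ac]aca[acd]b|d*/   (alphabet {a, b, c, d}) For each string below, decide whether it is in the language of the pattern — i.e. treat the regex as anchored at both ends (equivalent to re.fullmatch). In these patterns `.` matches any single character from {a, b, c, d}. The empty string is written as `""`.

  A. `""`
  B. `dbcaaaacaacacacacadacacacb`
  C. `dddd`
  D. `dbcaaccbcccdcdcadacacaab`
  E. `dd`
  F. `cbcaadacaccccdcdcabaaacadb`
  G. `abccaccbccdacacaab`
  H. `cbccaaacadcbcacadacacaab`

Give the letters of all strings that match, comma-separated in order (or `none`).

A, B, C, D, E, G, H

A → match
B → match
C → match
D → match
E → match
F → no match
G → match
H → match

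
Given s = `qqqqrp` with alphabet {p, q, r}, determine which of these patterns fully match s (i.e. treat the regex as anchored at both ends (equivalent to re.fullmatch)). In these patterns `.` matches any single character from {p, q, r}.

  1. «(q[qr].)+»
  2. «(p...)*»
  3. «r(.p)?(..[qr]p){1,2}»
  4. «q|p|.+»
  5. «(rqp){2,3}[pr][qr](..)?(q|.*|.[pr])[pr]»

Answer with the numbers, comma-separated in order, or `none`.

1, 4

1 → match
2 → no match
3 → no match — must start with `r`
4 → match
5 → no match — must start with `rqp`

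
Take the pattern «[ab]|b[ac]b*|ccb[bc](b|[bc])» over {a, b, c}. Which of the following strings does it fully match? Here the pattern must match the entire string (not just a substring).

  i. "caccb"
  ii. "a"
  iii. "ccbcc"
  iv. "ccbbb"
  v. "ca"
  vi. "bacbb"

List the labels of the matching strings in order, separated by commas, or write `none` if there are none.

i → no match
ii → match
iii → match
iv → match
v → no match
vi → no match

ii, iii, iv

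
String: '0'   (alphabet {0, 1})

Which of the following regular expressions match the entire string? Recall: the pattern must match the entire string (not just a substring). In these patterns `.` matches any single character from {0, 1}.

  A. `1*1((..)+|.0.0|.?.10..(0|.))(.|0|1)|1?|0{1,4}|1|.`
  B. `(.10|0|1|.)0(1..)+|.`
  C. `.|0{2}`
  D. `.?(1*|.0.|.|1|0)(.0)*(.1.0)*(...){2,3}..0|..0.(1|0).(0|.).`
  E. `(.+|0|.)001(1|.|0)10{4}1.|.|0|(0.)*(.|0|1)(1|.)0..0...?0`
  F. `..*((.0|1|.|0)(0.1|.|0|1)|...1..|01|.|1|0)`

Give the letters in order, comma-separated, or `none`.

A, B, C, E

A → match
B → match
C → match
D → no match
E → match
F → no match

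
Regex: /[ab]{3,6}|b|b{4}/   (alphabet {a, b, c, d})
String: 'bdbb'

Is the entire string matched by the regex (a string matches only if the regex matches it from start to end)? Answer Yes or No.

No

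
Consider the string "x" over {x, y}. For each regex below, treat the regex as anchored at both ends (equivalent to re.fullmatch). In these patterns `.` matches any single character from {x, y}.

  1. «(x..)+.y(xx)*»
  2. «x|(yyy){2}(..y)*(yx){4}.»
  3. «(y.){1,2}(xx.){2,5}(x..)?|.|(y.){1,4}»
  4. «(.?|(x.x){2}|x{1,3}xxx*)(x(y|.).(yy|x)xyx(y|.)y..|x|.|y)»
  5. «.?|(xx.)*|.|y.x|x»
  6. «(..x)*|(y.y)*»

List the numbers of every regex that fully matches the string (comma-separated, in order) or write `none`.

2, 3, 4, 5

1 → no match
2 → match
3 → match
4 → match
5 → match
6 → no match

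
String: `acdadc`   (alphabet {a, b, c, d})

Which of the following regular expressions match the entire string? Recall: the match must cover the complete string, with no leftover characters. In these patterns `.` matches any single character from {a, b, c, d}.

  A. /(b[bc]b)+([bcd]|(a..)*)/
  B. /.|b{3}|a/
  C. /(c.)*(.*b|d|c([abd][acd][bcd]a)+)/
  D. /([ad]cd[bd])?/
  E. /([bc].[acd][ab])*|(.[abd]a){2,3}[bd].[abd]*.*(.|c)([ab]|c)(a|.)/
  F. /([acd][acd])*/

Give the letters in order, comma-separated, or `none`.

F

A → no match — must start with `b`
B → no match
C → no match
D → no match
E → no match
F → match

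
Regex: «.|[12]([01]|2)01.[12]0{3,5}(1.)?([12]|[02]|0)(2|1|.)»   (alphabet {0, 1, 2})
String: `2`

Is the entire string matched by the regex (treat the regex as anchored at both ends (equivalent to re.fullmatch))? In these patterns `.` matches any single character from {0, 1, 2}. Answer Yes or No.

Yes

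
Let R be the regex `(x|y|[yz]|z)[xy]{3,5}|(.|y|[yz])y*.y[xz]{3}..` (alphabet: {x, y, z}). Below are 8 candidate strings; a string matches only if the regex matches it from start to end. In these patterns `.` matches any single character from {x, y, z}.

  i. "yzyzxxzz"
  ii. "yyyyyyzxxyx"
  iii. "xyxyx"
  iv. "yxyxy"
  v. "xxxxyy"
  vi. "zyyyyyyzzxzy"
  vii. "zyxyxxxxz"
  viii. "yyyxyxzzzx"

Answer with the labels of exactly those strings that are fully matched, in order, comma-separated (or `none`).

i → match
ii → match
iii → match
iv → match
v → match
vi → match
vii → match
viii → match

i, ii, iii, iv, v, vi, vii, viii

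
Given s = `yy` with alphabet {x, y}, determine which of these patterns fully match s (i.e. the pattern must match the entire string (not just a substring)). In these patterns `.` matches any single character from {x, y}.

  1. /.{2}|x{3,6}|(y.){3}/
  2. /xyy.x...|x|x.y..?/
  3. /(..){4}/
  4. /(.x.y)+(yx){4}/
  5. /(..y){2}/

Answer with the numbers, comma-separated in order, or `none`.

1 → match
2 → no match
3 → no match
4 → no match — must end with `yx`
5 → no match

1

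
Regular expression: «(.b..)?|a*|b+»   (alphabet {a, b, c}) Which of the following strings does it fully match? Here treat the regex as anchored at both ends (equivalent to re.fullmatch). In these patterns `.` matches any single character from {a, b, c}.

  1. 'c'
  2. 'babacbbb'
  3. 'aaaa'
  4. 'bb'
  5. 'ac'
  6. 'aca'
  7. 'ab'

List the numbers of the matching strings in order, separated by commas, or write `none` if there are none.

1. 'c' → no match
2. 'babacbbb' → no match
3. 'aaaa' → match
4. 'bb' → match
5. 'ac' → no match
6. 'aca' → no match
7. 'ab' → no match

3, 4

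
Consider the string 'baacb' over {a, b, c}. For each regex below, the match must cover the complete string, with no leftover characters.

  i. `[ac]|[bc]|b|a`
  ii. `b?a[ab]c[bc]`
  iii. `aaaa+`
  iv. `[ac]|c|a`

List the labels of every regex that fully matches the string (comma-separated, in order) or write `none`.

i → no match
ii → match
iii → no match — must start with 'aaaa'
iv → no match

ii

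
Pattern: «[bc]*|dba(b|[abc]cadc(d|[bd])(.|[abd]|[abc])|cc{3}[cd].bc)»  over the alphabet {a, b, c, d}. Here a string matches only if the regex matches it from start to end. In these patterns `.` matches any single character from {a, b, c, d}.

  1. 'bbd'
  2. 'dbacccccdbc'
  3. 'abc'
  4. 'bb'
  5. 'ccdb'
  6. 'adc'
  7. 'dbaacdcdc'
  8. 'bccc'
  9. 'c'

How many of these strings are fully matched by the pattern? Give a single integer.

4

1 → no match
2 → match
3 → no match
4 → match
5 → no match
6 → no match
7 → no match
8 → match
9 → match
Total matched: 4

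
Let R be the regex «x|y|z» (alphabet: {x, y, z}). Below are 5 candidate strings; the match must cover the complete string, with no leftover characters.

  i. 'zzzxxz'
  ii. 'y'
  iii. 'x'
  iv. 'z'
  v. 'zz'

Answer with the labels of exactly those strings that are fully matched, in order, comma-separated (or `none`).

i → no match
ii → match
iii → match
iv → match
v → no match

ii, iii, iv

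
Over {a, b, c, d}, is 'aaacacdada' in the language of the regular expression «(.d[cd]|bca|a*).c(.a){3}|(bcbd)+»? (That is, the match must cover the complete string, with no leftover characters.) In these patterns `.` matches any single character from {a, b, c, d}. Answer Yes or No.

No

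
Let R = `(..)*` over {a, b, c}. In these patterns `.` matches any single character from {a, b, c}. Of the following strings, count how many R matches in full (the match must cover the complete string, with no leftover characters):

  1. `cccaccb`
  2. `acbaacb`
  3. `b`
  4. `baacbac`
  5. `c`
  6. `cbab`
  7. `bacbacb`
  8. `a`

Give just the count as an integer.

1. `cccaccb` → no match
2. `acbaacb` → no match
3. `b` → no match
4. `baacbac` → no match
5. `c` → no match
6. `cbab` → match
7. `bacbacb` → no match
8. `a` → no match
Total matched: 1

1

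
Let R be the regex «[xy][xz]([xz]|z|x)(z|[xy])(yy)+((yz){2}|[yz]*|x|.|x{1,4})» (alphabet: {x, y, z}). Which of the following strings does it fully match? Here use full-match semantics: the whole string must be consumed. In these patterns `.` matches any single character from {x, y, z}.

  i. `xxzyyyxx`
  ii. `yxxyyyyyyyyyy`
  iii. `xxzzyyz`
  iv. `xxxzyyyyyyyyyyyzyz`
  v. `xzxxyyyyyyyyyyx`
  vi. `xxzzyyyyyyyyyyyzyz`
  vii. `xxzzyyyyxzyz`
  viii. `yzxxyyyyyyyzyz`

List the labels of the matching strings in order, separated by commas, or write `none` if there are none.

i → match
ii → match
iii → match
iv → match
v → match
vi → match
vii → no match
viii → match

i, ii, iii, iv, v, vi, viii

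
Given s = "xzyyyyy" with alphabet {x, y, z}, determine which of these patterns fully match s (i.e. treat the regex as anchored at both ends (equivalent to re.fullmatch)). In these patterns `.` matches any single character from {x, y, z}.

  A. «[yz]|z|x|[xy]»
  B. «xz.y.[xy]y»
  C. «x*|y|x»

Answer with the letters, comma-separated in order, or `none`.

B

A → no match
B → match
C → no match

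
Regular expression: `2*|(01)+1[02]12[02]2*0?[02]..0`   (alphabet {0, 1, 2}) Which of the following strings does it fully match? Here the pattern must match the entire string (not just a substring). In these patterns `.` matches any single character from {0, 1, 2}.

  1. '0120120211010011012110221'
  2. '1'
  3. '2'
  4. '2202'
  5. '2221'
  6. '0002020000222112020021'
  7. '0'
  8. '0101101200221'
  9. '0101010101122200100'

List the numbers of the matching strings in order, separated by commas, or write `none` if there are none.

1 → no match
2 → no match
3 → match
4 → no match
5 → no match
6 → no match
7 → no match
8 → no match
9 → no match

3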